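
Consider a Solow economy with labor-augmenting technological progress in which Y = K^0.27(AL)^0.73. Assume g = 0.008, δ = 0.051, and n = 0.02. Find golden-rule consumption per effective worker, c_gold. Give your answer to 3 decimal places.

n + g + δ = 0.02 + 0.008 + 0.051 = 0.079.
Golden rule sets MPK = n+g+δ: 0.27·k^(0.27−1) = 0.079, so k_gold = (0.27/0.079)^(1/0.73) ≈ 5.3845.
y_gold = 5.3845^0.27 ≈ 1.5755.
c_gold = y_gold − (n+g+δ)·k_gold = 1.5755 − 0.079·5.3845 ≈ 1.1501.

c_gold ≈ 1.150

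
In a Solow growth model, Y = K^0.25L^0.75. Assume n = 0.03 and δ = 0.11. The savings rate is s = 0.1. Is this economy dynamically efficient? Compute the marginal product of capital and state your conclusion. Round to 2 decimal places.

Capital per worker breaks even when investment replaces (n + δ)·k; here n + δ = 0.14.
Steady-state k*: s·k^0.25 = 0.14·k gives k* = (0.1/0.14)^(1/0.75) ≈ 0.6385.
MPK = 0.25·0.6385^(-0.75) ≈ 0.3500.
MPK > n+δ = 0.14, so the economy is dynamically efficient (under-saving).

dynamically efficient; MPK ≈ 0.35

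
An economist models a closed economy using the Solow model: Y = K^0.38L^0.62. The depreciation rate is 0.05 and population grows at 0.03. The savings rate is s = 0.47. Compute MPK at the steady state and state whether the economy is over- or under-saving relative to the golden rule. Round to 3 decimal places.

Capital per worker breaks even when investment replaces (n + δ)·k; here n + δ = 0.08.
Steady-state k*: s·k^0.38 = 0.08·k gives k* = (0.47/0.08)^(1/0.62) ≈ 17.3914.
MPK = 0.38·17.3914^(-0.62) ≈ 0.0647.
MPK < n+δ = 0.08, so the economy is dynamically inefficient (over-saving).

over-saving; MPK ≈ 0.065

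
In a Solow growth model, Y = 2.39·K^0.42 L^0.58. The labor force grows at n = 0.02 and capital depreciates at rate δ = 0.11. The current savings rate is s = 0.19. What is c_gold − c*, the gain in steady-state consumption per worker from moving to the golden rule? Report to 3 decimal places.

Δc ≈ 1.301

Break-even investment rate: n + δ = 0.02 + 0.11 = 0.13.
Current steady state (s = 0.19): k* = (0.19·2.39/0.13)^(1/0.58) ≈ 8.6410, y* = 2.39·8.6410^0.42 ≈ 5.9123, c* = (1−0.19)·5.9123 ≈ 4.7890.
Golden rule sets MPK = n+δ: 0.42·2.39·k^(0.42−1) = 0.13, so k_gold = (0.42·2.39/0.13)^(1/0.58) ≈ 33.9253.
y_gold = 2.39·33.9253^0.42 ≈ 10.5007, c_gold = y_gold − 0.13·k_gold ≈ 6.0904.
Gain: Δc = 6.0904 − 4.7890 ≈ 1.3014.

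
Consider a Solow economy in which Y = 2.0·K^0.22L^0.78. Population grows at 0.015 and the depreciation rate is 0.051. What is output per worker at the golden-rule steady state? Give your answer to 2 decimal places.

n + δ = 0.015 + 0.051 = 0.066.
Golden rule sets MPK = n+δ: 0.22·2.0·k^(0.22−1) = 0.066, so k_gold = (0.22·2.0/0.066)^(1/0.78) ≈ 11.3840.
Output: y_gold = 2.0·k_gold^0.22 = 2.0·11.3840^0.22 ≈ 3.4152.

y_gold ≈ 3.42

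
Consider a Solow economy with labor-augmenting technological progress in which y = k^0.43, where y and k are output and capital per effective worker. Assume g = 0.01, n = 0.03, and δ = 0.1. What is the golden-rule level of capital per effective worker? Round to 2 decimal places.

n + g + δ = 0.03 + 0.01 + 0.1 = 0.14.
At the golden rule the marginal product of capital equals n+g+δ: 0.43·k^(0.43−1) = 0.14. Solving, k_gold = (0.43/0.14)^(1/0.57) ≈ 7.1612.

k_gold ≈ 7.16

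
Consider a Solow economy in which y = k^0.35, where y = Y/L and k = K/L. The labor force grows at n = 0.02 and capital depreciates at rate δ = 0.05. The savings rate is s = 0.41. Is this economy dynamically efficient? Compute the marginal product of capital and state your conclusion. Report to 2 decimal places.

n + δ = 0.02 + 0.05 = 0.07.
Steady-state k*: s·k^0.35 = 0.07·k gives k* = (0.41/0.07)^(1/0.65) ≈ 15.1724.
MPK = 0.35·15.1724^(-0.65) ≈ 0.0598.
MPK < n+δ = 0.07, so the economy is dynamically inefficient (over-saving).

dynamically inefficient; MPK ≈ 0.06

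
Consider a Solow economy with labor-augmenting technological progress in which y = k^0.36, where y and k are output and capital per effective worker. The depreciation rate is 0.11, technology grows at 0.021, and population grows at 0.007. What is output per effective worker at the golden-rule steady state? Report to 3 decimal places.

y_gold ≈ 1.715

The effective depreciation rate is n + g + δ = 0.007 + 0.021 + 0.11 = 0.138.
Maximizing c = f(k) − (n+g+δ)·k gives f'(k) = n+g+δ, i.e. 0.36·k^(0.36−1) = 0.138, so k_gold = (0.36/0.138)^(1/0.64) ≈ 4.4736.
Output: y_gold = k_gold^0.36 = 4.4736^0.36 ≈ 1.7149.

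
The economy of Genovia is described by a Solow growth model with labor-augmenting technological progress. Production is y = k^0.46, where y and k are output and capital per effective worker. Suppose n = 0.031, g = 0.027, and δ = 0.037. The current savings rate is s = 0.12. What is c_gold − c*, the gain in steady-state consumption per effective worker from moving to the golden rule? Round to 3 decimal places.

The effective depreciation rate is n + g + δ = 0.031 + 0.027 + 0.037 = 0.095.
Current steady state (s = 0.12): k* = (0.12/0.095)^(1/0.54) ≈ 1.5413, y* = 1.5413^0.46 ≈ 1.2202, c* = (1−0.12)·1.2202 ≈ 1.0738.
Setting f'(k) = n+g+δ gives 0.46·k^(0.46−1) = 0.095, hence k_gold = (0.46/0.095)^(1/0.54) ≈ 18.5602.
y_gold = 18.5602^0.46 ≈ 3.8331, c_gold = y_gold − 0.095·k_gold ≈ 2.0699.
Gain: Δc = 2.0699 − 1.0738 ≈ 0.9961.

Δc ≈ 0.996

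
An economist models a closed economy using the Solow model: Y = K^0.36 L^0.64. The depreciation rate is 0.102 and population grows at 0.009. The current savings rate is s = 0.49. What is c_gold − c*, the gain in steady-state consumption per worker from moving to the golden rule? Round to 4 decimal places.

Δc ≈ 0.0648

Break-even investment rate: n + δ = 0.009 + 0.102 = 0.111.
Current steady state (s = 0.49): k* = (0.49/0.111)^(1/0.64) ≈ 10.1769, y* = 10.1769^0.36 ≈ 2.3054, c* = (1−0.49)·2.3054 ≈ 1.1757.
Setting f'(k) = n+δ gives 0.36·k^(0.36−1) = 0.111, hence k_gold = (0.36/0.111)^(1/0.64) ≈ 6.2865.
y_gold = 6.2865^0.36 ≈ 1.9383, c_gold = y_gold − 0.111·k_gold ≈ 1.2405.
Gain: Δc = 1.2405 − 1.1757 ≈ 0.0648.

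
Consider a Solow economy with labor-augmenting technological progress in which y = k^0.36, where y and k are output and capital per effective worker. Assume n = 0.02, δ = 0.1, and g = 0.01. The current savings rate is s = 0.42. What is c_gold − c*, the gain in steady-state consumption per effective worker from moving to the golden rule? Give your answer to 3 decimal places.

The effective depreciation rate is n + g + δ = 0.02 + 0.01 + 0.1 = 0.13.
Current steady state (s = 0.42): k* = (0.42/0.13)^(1/0.64) ≈ 6.2487, y* = 6.2487^0.36 ≈ 1.9341, c* = (1−0.42)·1.9341 ≈ 1.1218.
Setting f'(k) = n+g+δ gives 0.36·k^(0.36−1) = 0.13, hence k_gold = (0.36/0.13)^(1/0.64) ≈ 4.9112.
y_gold = 4.9112^0.36 ≈ 1.7735, c_gold = y_gold − 0.13·k_gold ≈ 1.1350.
Gain: Δc = 1.1350 − 1.1218 ≈ 0.0132.

Δc ≈ 0.013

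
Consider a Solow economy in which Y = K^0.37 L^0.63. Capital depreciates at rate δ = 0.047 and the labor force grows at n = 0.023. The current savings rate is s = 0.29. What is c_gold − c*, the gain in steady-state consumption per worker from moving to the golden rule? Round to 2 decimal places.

n + δ = 0.023 + 0.047 = 0.07.
Current steady state (s = 0.29): k* = (0.29/0.07)^(1/0.63) ≈ 9.5464, y* = 9.5464^0.37 ≈ 2.3043, c* = (1−0.29)·2.3043 ≈ 1.6361.
At the golden rule the marginal product of capital equals n+δ: 0.37·k^(0.37−1) = 0.07. Solving, k_gold = (0.37/0.07)^(1/0.63) ≈ 14.0535.
y_gold = 14.0535^0.37 ≈ 2.6588, c_gold = y_gold − 0.07·k_gold ≈ 1.6750.
Gain: Δc = 1.6750 − 1.6361 ≈ 0.0390.

Δc ≈ 0.04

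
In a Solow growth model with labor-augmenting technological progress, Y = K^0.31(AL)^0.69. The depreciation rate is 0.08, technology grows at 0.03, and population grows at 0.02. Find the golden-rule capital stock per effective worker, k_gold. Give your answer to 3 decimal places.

k_gold ≈ 3.524

The effective depreciation rate is n + g + δ = 0.02 + 0.03 + 0.08 = 0.13.
At the golden rule the marginal product of capital equals n+g+δ: 0.31·k^(0.31−1) = 0.13. Solving, k_gold = (0.31/0.13)^(1/0.69) ≈ 3.5236.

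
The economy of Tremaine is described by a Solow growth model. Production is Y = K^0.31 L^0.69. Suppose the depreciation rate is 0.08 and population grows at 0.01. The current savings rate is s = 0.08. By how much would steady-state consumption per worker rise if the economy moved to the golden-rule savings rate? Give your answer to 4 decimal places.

Δc ≈ 0.3301

The effective depreciation rate is n + δ = 0.01 + 0.08 = 0.09.
Current steady state (s = 0.08): k* = (0.08/0.09)^(1/0.69) ≈ 0.8431, y* = 0.8431^0.31 ≈ 0.9485, c* = (1−0.08)·0.9485 ≈ 0.8726.
Golden rule sets MPK = n+δ: 0.31·k^(0.31−1) = 0.09, so k_gold = (0.31/0.09)^(1/0.69) ≈ 6.0039.
y_gold = 6.0039^0.31 ≈ 1.7431, c_gold = y_gold − 0.09·k_gold ≈ 1.2027.
Gain: Δc = 1.2027 − 0.8726 ≈ 0.3301.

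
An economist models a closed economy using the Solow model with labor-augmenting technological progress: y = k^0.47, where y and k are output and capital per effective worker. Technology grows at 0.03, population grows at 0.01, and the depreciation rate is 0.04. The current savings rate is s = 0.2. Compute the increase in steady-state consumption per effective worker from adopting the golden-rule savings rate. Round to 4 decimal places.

Capital per effective worker breaks even when investment replaces (n + g + δ)·k; here n + g + δ = 0.08.
Current steady state (s = 0.2): k* = (0.2/0.08)^(1/0.53) ≈ 5.6342, y* = 5.6342^0.47 ≈ 2.2537, c* = (1−0.2)·2.2537 ≈ 1.8029.
Setting f'(k) = n+g+δ gives 0.47·k^(0.47−1) = 0.08, hence k_gold = (0.47/0.08)^(1/0.53) ≈ 28.2461.
y_gold = 28.2461^0.47 ≈ 4.8078, c_gold = y_gold − 0.08·k_gold ≈ 2.5482.
Gain: Δc = 2.5482 − 1.8029 ≈ 0.7452.

Δc ≈ 0.7452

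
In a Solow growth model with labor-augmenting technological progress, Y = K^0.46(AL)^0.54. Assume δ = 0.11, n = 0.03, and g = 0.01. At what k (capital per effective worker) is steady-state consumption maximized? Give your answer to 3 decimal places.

Break-even investment rate: n + g + δ = 0.03 + 0.01 + 0.11 = 0.15.
Golden rule sets MPK = n+g+δ: 0.46·k^(0.46−1) = 0.15, so k_gold = (0.46/0.15)^(1/0.54) ≈ 7.9659.

k_gold ≈ 7.966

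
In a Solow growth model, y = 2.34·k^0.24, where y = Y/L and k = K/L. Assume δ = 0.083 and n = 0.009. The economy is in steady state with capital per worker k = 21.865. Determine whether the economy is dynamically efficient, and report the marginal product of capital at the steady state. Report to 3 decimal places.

dynamically inefficient; MPK ≈ 0.054

n + δ = 0.009 + 0.083 = 0.092.
MPK = 0.24·2.34·k^(0.24−1) = 0.24·2.34·21.865^(-0.76) ≈ 0.0539.
MPK < 0.092, so the economy is dynamically inefficient (over-saving).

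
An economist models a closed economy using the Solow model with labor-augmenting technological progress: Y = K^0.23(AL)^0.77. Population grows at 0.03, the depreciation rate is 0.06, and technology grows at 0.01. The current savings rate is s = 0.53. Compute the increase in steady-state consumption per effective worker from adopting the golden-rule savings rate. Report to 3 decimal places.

n + g + δ = 0.03 + 0.01 + 0.06 = 0.1.
Current steady state (s = 0.53): k* = (0.53/0.1)^(1/0.77) ≈ 8.7220, y* = 8.7220^0.23 ≈ 1.6457, c* = (1−0.53)·1.6457 ≈ 0.7735.
Maximizing c = f(k) − (n+g+δ)·k gives f'(k) = n+g+δ, i.e. 0.23·k^(0.23−1) = 0.1, so k_gold = (0.23/0.1)^(1/0.77) ≈ 2.9497.
y_gold = 2.9497^0.23 ≈ 1.2825, c_gold = y_gold − 0.1·k_gold ≈ 0.9875.
Gain: Δc = 0.9875 − 0.7735 ≈ 0.2140.

Δc ≈ 0.214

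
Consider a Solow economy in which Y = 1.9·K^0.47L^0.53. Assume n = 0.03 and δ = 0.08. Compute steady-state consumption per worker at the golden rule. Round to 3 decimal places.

c_gold ≈ 6.450

n + δ = 0.03 + 0.08 = 0.11.
At the golden rule the marginal product of capital equals n+δ: 0.47·1.9·k^(0.47−1) = 0.11. Solving, k_gold = (0.47·1.9/0.11)^(1/0.53) ≈ 51.9948.
y_gold = 1.9·51.9948^0.47 ≈ 12.1690.
c_gold = y_gold − (n+δ)·k_gold = 12.1690 − 0.11·51.9948 ≈ 6.4496.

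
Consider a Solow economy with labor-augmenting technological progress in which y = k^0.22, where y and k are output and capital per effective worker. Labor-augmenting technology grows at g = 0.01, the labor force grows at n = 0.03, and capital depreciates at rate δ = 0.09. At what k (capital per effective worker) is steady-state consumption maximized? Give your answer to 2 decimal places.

The effective depreciation rate is n + g + δ = 0.03 + 0.01 + 0.09 = 0.13.
At the golden rule the marginal product of capital equals n+g+δ: 0.22·k^(0.22−1) = 0.13. Solving, k_gold = (0.22/0.13)^(1/0.78) ≈ 1.9630.

k_gold ≈ 1.96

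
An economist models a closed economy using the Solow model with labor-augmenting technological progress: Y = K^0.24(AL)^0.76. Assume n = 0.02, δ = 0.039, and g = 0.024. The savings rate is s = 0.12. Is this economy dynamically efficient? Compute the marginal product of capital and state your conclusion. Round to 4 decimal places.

n + g + δ = 0.02 + 0.024 + 0.039 = 0.083.
Steady-state k*: s·k^0.24 = 0.083·k gives k* = (0.12/0.083)^(1/0.76) ≈ 1.6243.
MPK = 0.24·1.6243^(-0.76) ≈ 0.1660.
MPK > n+g+δ = 0.083, so the economy is dynamically efficient (under-saving).

dynamically efficient; MPK ≈ 0.1660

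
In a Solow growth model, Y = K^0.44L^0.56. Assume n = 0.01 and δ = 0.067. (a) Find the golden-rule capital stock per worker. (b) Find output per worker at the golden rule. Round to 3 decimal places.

(a) k_gold ≈ 22.476; (b) y_gold ≈ 3.933

n + δ = 0.01 + 0.067 = 0.077.
At the golden rule the marginal product of capital equals n+δ: 0.44·k^(0.44−1) = 0.077. Solving, k_gold = (0.44/0.077)^(1/0.56) ≈ 22.4759.
y_gold = 22.4759^0.44 ≈ 3.9333.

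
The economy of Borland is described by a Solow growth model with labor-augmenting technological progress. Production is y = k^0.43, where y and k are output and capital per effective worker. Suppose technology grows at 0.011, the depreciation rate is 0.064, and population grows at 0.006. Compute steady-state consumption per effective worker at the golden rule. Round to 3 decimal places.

The effective depreciation rate is n + g + δ = 0.006 + 0.011 + 0.064 = 0.081.
Maximizing c = f(k) − (n+g+δ)·k gives f'(k) = n+g+δ, i.e. 0.43·k^(0.43−1) = 0.081, so k_gold = (0.43/0.081)^(1/0.57) ≈ 18.7025.
y_gold = 18.7025^0.43 ≈ 3.5230.
c_gold = y_gold − (n+g+δ)·k_gold = 3.5230 − 0.081·18.7025 ≈ 2.0081.

c_gold ≈ 2.008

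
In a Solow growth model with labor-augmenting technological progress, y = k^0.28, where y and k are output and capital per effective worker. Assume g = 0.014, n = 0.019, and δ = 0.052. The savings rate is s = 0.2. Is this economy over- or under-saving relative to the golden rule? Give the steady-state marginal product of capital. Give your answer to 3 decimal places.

under-saving; MPK ≈ 0.119

Break-even investment rate: n + g + δ = 0.019 + 0.014 + 0.052 = 0.085.
Steady-state k*: s·k^0.28 = 0.085·k gives k* = (0.2/0.085)^(1/0.72) ≈ 3.2819.
MPK = 0.28·3.2819^(-0.72) ≈ 0.1190.
MPK > n+g+δ = 0.085, so the economy is dynamically efficient (under-saving).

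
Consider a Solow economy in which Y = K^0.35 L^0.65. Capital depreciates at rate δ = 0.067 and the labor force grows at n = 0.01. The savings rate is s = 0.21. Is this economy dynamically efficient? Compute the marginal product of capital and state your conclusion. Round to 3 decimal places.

dynamically efficient; MPK ≈ 0.128

Break-even investment rate: n + δ = 0.01 + 0.067 = 0.077.
Steady-state k*: s·k^0.35 = 0.077·k gives k* = (0.21/0.077)^(1/0.65) ≈ 4.6811.
MPK = 0.35·4.6811^(-0.65) ≈ 0.1283.
MPK > n+δ = 0.077, so the economy is dynamically efficient (under-saving).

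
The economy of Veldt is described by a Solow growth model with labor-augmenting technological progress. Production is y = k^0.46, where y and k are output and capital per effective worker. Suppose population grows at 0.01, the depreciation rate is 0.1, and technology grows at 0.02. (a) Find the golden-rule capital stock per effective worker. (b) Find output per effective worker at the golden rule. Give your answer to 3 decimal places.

Capital per effective worker breaks even when investment replaces (n + g + δ)·k; here n + g + δ = 0.13.
At the golden rule the marginal product of capital equals n+g+δ: 0.46·k^(0.46−1) = 0.13. Solving, k_gold = (0.46/0.13)^(1/0.54) ≈ 10.3830.
y_gold = 10.3830^0.46 ≈ 2.9343.

(a) k_gold ≈ 10.383; (b) y_gold ≈ 2.934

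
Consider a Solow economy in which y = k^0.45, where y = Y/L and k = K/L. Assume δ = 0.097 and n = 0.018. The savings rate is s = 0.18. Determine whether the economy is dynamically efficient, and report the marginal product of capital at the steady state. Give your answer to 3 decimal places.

Break-even investment rate: n + δ = 0.018 + 0.097 = 0.115.
Steady-state k*: s·k^0.45 = 0.115·k gives k* = (0.18/0.115)^(1/0.55) ≈ 2.2583.
MPK = 0.45·2.2583^(-0.55) ≈ 0.2875.
MPK > n+δ = 0.115, so the economy is dynamically efficient (under-saving).

dynamically efficient; MPK ≈ 0.288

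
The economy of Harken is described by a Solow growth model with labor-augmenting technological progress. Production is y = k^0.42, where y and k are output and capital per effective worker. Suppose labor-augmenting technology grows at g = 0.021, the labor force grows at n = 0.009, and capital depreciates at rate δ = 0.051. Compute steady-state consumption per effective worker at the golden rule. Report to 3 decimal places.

The effective depreciation rate is n + g + δ = 0.009 + 0.021 + 0.051 = 0.081.
Setting f'(k) = n+g+δ gives 0.42·k^(0.42−1) = 0.081, hence k_gold = (0.42/0.081)^(1/0.58) ≈ 17.0747.
y_gold = 17.0747^0.42 ≈ 3.2930.
c_gold = y_gold − (n+g+δ)·k_gold = 3.2930 − 0.081·17.0747 ≈ 1.9099.

c_gold ≈ 1.910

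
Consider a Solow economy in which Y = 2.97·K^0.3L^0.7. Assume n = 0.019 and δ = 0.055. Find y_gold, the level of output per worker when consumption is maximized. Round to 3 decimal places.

n + δ = 0.019 + 0.055 = 0.074.
At the golden rule the marginal product of capital equals n+δ: 0.3·2.97·k^(0.3−1) = 0.074. Solving, k_gold = (0.3·2.97/0.074)^(1/0.7) ≈ 34.9768.
Output: y_gold = 2.97·k_gold^0.3 = 2.97·34.9768^0.3 ≈ 8.6276.

y_gold ≈ 8.628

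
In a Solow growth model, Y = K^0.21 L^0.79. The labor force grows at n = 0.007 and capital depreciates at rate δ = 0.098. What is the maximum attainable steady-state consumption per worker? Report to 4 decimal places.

c_gold ≈ 0.9498

Capital per worker breaks even when investment replaces (n + δ)·k; here n + δ = 0.105.
At the golden rule the marginal product of capital equals n+δ: 0.21·k^(0.21−1) = 0.105. Solving, k_gold = (0.21/0.105)^(1/0.79) ≈ 2.4046.
y_gold = 2.4046^0.21 ≈ 1.2023.
c_gold = y_gold − (n+δ)·k_gold = 1.2023 − 0.105·2.4046 ≈ 0.9498.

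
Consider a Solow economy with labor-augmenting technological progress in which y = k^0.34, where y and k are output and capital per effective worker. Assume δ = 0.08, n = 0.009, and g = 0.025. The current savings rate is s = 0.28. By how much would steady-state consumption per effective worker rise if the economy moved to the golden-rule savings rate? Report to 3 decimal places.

Capital per effective worker breaks even when investment replaces (n + g + δ)·k; here n + g + δ = 0.114.
Current steady state (s = 0.28): k* = (0.28/0.114)^(1/0.66) ≈ 3.9020, y* = 3.9020^0.34 ≈ 1.5887, c* = (1−0.28)·1.5887 ≈ 1.1439.
At the golden rule the marginal product of capital equals n+g+δ: 0.34·k^(0.34−1) = 0.114. Solving, k_gold = (0.34/0.114)^(1/0.66) ≈ 5.2366.
y_gold = 5.2366^0.34 ≈ 1.7558, c_gold = y_gold − 0.114·k_gold ≈ 1.1588.
Gain: Δc = 1.1588 − 1.1439 ≈ 0.0150.

Δc ≈ 0.015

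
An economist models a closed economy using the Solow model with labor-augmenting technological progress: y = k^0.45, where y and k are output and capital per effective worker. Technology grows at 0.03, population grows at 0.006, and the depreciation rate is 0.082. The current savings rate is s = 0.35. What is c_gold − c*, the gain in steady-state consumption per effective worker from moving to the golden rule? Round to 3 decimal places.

Δc ≈ 0.062

Capital per effective worker breaks even when investment replaces (n + g + δ)·k; here n + g + δ = 0.118.
Current steady state (s = 0.35): k* = (0.35/0.118)^(1/0.55) ≈ 7.2197, y* = 7.2197^0.45 ≈ 2.4341, c* = (1−0.35)·2.4341 ≈ 1.5821.
Golden rule sets MPK = n+g+δ: 0.45·k^(0.45−1) = 0.118, so k_gold = (0.45/0.118)^(1/0.55) ≈ 11.4016.
y_gold = 11.4016^0.45 ≈ 2.9897, c_gold = y_gold − 0.118·k_gold ≈ 1.6444.
Gain: Δc = 1.6444 − 1.5821 ≈ 0.0622.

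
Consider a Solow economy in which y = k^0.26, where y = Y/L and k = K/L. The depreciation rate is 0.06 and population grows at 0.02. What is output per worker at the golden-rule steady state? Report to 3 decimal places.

y_gold ≈ 1.513

n + δ = 0.02 + 0.06 = 0.08.
Maximizing c = f(k) − (n+δ)·k gives f'(k) = n+δ, i.e. 0.26·k^(0.26−1) = 0.08, so k_gold = (0.26/0.08)^(1/0.74) ≈ 4.9174.
Output: y_gold = k_gold^0.26 = 4.9174^0.26 ≈ 1.5130.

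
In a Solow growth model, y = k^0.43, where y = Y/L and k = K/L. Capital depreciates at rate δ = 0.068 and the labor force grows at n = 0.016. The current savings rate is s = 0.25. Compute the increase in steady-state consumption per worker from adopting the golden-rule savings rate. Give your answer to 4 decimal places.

The effective depreciation rate is n + δ = 0.016 + 0.068 = 0.084.
Current steady state (s = 0.25): k* = (0.25/0.084)^(1/0.57) ≈ 6.7762, y* = 6.7762^0.43 ≈ 2.2768, c* = (1−0.25)·2.2768 ≈ 1.7076.
Setting f'(k) = n+δ gives 0.43·k^(0.43−1) = 0.084, hence k_gold = (0.43/0.084)^(1/0.57) ≈ 17.5465.
y_gold = 17.5465^0.43 ≈ 3.4277, c_gold = y_gold − 0.084·k_gold ≈ 1.9538.
Gain: Δc = 1.9538 − 1.7076 ≈ 0.2462.

Δc ≈ 0.2462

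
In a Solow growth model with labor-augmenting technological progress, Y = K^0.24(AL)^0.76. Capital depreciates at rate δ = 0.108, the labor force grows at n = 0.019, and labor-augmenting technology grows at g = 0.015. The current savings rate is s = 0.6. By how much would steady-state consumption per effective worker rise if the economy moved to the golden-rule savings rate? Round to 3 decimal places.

Δc ≈ 0.266

n + g + δ = 0.019 + 0.015 + 0.108 = 0.142.
Current steady state (s = 0.6): k* = (0.6/0.142)^(1/0.76) ≈ 6.6605, y* = 6.6605^0.24 ≈ 1.5763, c* = (1−0.6)·1.5763 ≈ 0.6305.
Maximizing c = f(k) − (n+g+δ)·k gives f'(k) = n+g+δ, i.e. 0.24·k^(0.24−1) = 0.142, so k_gold = (0.24/0.142)^(1/0.76) ≈ 1.9948.
y_gold = 1.9948^0.24 ≈ 1.1803, c_gold = y_gold − 0.142·k_gold ≈ 0.8970.
Gain: Δc = 0.8970 − 0.6305 ≈ 0.2665.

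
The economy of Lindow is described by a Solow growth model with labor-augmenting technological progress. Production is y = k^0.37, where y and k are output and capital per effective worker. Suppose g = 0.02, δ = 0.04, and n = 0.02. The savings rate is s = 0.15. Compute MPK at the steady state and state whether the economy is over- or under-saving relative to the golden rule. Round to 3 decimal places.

under-saving; MPK ≈ 0.197

n + g + δ = 0.02 + 0.02 + 0.04 = 0.08.
Steady-state k*: s·k^0.37 = 0.08·k gives k* = (0.15/0.08)^(1/0.63) ≈ 2.7123.
MPK = 0.37·2.7123^(-0.63) ≈ 0.1973.
MPK > n+g+δ = 0.08, so the economy is dynamically efficient (under-saving).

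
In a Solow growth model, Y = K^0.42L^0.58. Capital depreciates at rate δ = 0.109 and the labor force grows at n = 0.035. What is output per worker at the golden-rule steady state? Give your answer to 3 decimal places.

Break-even investment rate: n + δ = 0.035 + 0.109 = 0.144.
Golden rule sets MPK = n+δ: 0.42·k^(0.42−1) = 0.144, so k_gold = (0.42/0.144)^(1/0.58) ≈ 6.3318.
Output: y_gold = k_gold^0.42 = 6.3318^0.42 ≈ 2.1709.

y_gold ≈ 2.171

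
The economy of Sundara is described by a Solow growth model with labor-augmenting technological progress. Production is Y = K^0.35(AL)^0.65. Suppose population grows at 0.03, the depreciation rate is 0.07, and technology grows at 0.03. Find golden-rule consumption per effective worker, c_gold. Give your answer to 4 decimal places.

c_gold ≈ 1.1079

The effective depreciation rate is n + g + δ = 0.03 + 0.03 + 0.07 = 0.13.
Maximizing c = f(k) − (n+g+δ)·k gives f'(k) = n+g+δ, i.e. 0.35·k^(0.35−1) = 0.13, so k_gold = (0.35/0.13)^(1/0.65) ≈ 4.5891.
y_gold = 4.5891^0.35 ≈ 1.7045.
c_gold = y_gold − (n+g+δ)·k_gold = 1.7045 − 0.13·4.5891 ≈ 1.1079.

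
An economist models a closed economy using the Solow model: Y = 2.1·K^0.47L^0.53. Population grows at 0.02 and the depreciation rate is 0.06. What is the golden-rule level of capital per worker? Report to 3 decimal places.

k_gold ≈ 114.530

n + δ = 0.02 + 0.06 = 0.08.
Setting f'(k) = n+δ gives 0.47·2.1·k^(0.47−1) = 0.08, hence k_gold = (0.47·2.1/0.08)^(1/0.53) ≈ 114.5300.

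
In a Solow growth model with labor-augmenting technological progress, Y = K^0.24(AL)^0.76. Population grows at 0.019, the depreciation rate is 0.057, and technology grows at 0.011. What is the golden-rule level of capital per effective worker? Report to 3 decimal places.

k_gold ≈ 3.801

n + g + δ = 0.019 + 0.011 + 0.057 = 0.087.
Setting f'(k) = n+g+δ gives 0.24·k^(0.24−1) = 0.087, hence k_gold = (0.24/0.087)^(1/0.76) ≈ 3.8007.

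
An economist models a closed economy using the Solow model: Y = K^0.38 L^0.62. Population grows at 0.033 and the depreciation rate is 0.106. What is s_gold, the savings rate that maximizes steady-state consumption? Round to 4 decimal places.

n + δ = 0.033 + 0.106 = 0.139.
At the golden rule MPK = n+δ, and in any Cobb-Douglas steady state s = (n+δ)·k/y = MPK·k/y = capital's share 0.38.

s_gold = 0.3800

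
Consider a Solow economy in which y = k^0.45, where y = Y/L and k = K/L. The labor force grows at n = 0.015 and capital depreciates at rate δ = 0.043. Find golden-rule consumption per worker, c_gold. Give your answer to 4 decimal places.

c_gold ≈ 2.9401

The effective depreciation rate is n + δ = 0.015 + 0.043 = 0.058.
Setting f'(k) = n+δ gives 0.45·k^(0.45−1) = 0.058, hence k_gold = (0.45/0.058)^(1/0.55) ≈ 41.4753.
y_gold = 41.4753^0.45 ≈ 5.3457.
c_gold = y_gold − (n+δ)·k_gold = 5.3457 − 0.058·41.4753 ≈ 2.9401.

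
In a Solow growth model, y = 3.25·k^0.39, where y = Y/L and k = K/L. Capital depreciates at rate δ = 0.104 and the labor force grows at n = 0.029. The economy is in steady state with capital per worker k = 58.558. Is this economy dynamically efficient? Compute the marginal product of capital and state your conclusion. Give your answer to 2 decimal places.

dynamically inefficient; MPK ≈ 0.11

The effective depreciation rate is n + δ = 0.029 + 0.104 = 0.133.
MPK = 0.39·3.25·k^(0.39−1) = 0.39·3.25·58.558^(-0.61) ≈ 0.1059.
MPK < 0.133, so the economy is dynamically inefficient (over-saving).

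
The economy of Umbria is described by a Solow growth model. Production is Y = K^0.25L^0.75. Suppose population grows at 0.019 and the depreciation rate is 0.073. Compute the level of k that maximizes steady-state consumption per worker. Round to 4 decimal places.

The effective depreciation rate is n + δ = 0.019 + 0.073 = 0.092.
Setting f'(k) = n+δ gives 0.25·k^(0.25−1) = 0.092, hence k_gold = (0.25/0.092)^(1/0.75) ≈ 3.7920.

k_gold ≈ 3.7920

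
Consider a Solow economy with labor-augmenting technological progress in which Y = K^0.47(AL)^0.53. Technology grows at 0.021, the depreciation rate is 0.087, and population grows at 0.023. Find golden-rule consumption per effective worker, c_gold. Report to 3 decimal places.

Capital per effective worker breaks even when investment replaces (n + g + δ)·k; here n + g + δ = 0.131.
Setting f'(k) = n+g+δ gives 0.47·k^(0.47−1) = 0.131, hence k_gold = (0.47/0.131)^(1/0.53) ≈ 11.1389.
y_gold = 11.1389^0.47 ≈ 3.1047.
c_gold = y_gold − (n+g+δ)·k_gold = 3.1047 − 0.131·11.1389 ≈ 1.6455.

c_gold ≈ 1.645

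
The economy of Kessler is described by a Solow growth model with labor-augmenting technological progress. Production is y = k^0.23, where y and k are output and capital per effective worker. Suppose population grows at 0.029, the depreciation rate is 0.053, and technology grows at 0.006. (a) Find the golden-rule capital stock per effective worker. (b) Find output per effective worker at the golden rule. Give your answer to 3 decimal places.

(a) k_gold ≈ 3.482; (b) y_gold ≈ 1.332

The effective depreciation rate is n + g + δ = 0.029 + 0.006 + 0.053 = 0.088.
Golden rule sets MPK = n+g+δ: 0.23·k^(0.23−1) = 0.088, so k_gold = (0.23/0.088)^(1/0.77) ≈ 3.4824.
y_gold = 3.4824^0.23 ≈ 1.3324.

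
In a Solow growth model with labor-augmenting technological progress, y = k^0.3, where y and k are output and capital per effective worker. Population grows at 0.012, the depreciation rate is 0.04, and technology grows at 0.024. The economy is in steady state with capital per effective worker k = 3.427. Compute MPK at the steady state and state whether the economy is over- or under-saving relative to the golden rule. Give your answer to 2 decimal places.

under-saving; MPK ≈ 0.13

Break-even investment rate: n + g + δ = 0.012 + 0.024 + 0.04 = 0.076.
MPK = 0.3·k^(0.3−1) = 0.3·3.427^(-0.7) ≈ 0.1267.
MPK > 0.076, so the economy is dynamically efficient (under-saving).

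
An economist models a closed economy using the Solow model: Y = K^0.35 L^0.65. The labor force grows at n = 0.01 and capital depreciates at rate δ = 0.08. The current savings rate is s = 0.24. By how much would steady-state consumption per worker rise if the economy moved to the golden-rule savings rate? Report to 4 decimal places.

Capital per worker breaks even when investment replaces (n + δ)·k; here n + δ = 0.09.
Current steady state (s = 0.24): k* = (0.24/0.09)^(1/0.65) ≈ 4.5221, y* = 4.5221^0.35 ≈ 1.6958, c* = (1−0.24)·1.6958 ≈ 1.2888.
At the golden rule the marginal product of capital equals n+δ: 0.35·k^(0.35−1) = 0.09. Solving, k_gold = (0.35/0.09)^(1/0.65) ≈ 8.0802.
y_gold = 8.0802^0.35 ≈ 2.0778, c_gold = y_gold − 0.09·k_gold ≈ 1.3506.
Gain: Δc = 1.3506 − 1.2888 ≈ 0.0618.

Δc ≈ 0.0618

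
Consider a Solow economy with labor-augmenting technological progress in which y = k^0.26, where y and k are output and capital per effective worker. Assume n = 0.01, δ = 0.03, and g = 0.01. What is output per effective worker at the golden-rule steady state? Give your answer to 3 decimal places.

n + g + δ = 0.01 + 0.01 + 0.03 = 0.05.
At the golden rule the marginal product of capital equals n+g+δ: 0.26·k^(0.26−1) = 0.05. Solving, k_gold = (0.26/0.05)^(1/0.74) ≈ 9.2805.
Output: y_gold = k_gold^0.26 = 9.2805^0.26 ≈ 1.7847.

y_gold ≈ 1.785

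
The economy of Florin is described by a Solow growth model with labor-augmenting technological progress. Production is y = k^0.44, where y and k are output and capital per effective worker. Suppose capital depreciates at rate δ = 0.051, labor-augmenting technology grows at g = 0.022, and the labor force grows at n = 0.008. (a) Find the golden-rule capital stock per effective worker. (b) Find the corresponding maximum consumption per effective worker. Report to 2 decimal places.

Capital per effective worker breaks even when investment replaces (n + g + δ)·k; here n + g + δ = 0.081.
At the golden rule the marginal product of capital equals n+g+δ: 0.44·k^(0.44−1) = 0.081. Solving, k_gold = (0.44/0.081)^(1/0.56) ≈ 20.5325.
y_gold = 20.5325^0.44 ≈ 3.7799; c_gold = y_gold − 0.081·k_gold ≈ 2.1167.

(a) k_gold ≈ 20.53; (b) c_gold ≈ 2.12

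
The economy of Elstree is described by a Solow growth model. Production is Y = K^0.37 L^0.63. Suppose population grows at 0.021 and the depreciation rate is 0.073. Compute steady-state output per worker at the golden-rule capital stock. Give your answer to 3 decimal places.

Break-even investment rate: n + δ = 0.021 + 0.073 = 0.094.
At the golden rule the marginal product of capital equals n+δ: 0.37·k^(0.37−1) = 0.094. Solving, k_gold = (0.37/0.094)^(1/0.63) ≈ 8.8016.
Output: y_gold = k_gold^0.37 = 8.8016^0.37 ≈ 2.2361.

y_gold ≈ 2.236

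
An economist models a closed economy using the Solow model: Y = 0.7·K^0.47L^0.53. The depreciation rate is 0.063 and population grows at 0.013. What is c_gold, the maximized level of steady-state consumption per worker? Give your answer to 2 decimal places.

Break-even investment rate: n + δ = 0.013 + 0.063 = 0.076.
At the golden rule the marginal product of capital equals n+δ: 0.47·0.7·k^(0.47−1) = 0.076. Solving, k_gold = (0.47·0.7/0.076)^(1/0.53) ≈ 15.8753.
y_gold = 0.7·15.8753^0.47 ≈ 2.5671.
c_gold = y_gold − (n+δ)·k_gold = 2.5671 − 0.076·15.8753 ≈ 1.3605.

c_gold ≈ 1.36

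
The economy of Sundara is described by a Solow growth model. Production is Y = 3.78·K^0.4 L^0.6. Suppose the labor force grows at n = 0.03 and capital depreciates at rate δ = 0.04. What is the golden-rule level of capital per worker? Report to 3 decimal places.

The effective depreciation rate is n + δ = 0.03 + 0.04 = 0.07.
Golden rule sets MPK = n+δ: 0.4·3.78·k^(0.4−1) = 0.07, so k_gold = (0.4·3.78/0.07)^(1/0.6) ≈ 167.5288.

k_gold ≈ 167.529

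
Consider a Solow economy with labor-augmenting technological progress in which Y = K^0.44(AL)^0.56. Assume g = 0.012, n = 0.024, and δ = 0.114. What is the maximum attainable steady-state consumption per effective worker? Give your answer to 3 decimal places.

c_gold ≈ 1.304

The effective depreciation rate is n + g + δ = 0.024 + 0.012 + 0.114 = 0.15.
At the golden rule the marginal product of capital equals n+g+δ: 0.44·k^(0.44−1) = 0.15. Solving, k_gold = (0.44/0.15)^(1/0.56) ≈ 6.8324.
y_gold = 6.8324^0.44 ≈ 2.3292.
c_gold = y_gold − (n+g+δ)·k_gold = 2.3292 − 0.15·6.8324 ≈ 1.3044.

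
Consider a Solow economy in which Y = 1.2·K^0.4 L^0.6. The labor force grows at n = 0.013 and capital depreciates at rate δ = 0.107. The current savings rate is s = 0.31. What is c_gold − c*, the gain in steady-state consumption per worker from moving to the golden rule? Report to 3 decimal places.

n + δ = 0.013 + 0.107 = 0.12.
Current steady state (s = 0.31): k* = (0.31·1.2/0.12)^(1/0.6) ≈ 6.5908, y* = 1.2·6.5908^0.4 ≈ 2.5513, c* = (1−0.31)·2.5513 ≈ 1.7604.
Golden rule sets MPK = n+δ: 0.4·1.2·k^(0.4−1) = 0.12, so k_gold = (0.4·1.2/0.12)^(1/0.6) ≈ 10.0794.
y_gold = 1.2·10.0794^0.4 ≈ 3.0238, c_gold = y_gold − 0.12·k_gold ≈ 1.8143.
Gain: Δc = 1.8143 − 1.7604 ≈ 0.0539.

Δc ≈ 0.054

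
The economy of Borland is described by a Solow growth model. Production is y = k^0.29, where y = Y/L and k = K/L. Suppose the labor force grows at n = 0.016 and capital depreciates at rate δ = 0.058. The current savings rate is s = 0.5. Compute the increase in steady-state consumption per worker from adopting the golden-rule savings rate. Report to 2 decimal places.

The effective depreciation rate is n + δ = 0.016 + 0.058 = 0.074.
Current steady state (s = 0.5): k* = (0.5/0.074)^(1/0.71) ≈ 14.7450, y* = 14.7450^0.29 ≈ 2.1823, c* = (1−0.5)·2.1823 ≈ 1.0911.
Golden rule sets MPK = n+δ: 0.29·k^(0.29−1) = 0.074, so k_gold = (0.29/0.074)^(1/0.71) ≈ 6.8461.
y_gold = 6.8461^0.29 ≈ 1.7469, c_gold = y_gold − 0.074·k_gold ≈ 1.2403.
Gain: Δc = 1.2403 − 1.0911 ≈ 0.1492.

Δc ≈ 0.15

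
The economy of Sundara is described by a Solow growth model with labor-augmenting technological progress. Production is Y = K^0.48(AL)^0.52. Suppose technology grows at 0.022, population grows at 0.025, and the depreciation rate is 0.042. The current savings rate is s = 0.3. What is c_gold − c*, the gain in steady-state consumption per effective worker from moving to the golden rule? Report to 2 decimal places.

Δc ≈ 0.31

Capital per effective worker breaks even when investment replaces (n + g + δ)·k; here n + g + δ = 0.089.
Current steady state (s = 0.3): k* = (0.3/0.089)^(1/0.52) ≈ 10.3483, y* = 10.3483^0.48 ≈ 3.0700, c* = (1−0.3)·3.0700 ≈ 2.1490.
Golden rule sets MPK = n+g+δ: 0.48·k^(0.48−1) = 0.089, so k_gold = (0.48/0.089)^(1/0.52) ≈ 25.5509.
y_gold = 25.5509^0.48 ≈ 4.7376, c_gold = y_gold − 0.089·k_gold ≈ 2.4635.
Gain: Δc = 2.4635 − 2.1490 ≈ 0.3145.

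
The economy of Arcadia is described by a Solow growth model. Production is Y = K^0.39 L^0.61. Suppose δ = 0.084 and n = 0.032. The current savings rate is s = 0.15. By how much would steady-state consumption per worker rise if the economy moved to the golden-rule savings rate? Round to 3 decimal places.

Break-even investment rate: n + δ = 0.032 + 0.084 = 0.116.
Current steady state (s = 0.15): k* = (0.15/0.116)^(1/0.61) ≈ 1.5241, y* = 1.5241^0.39 ≈ 1.1786, c* = (1−0.15)·1.1786 ≈ 1.0018.
At the golden rule the marginal product of capital equals n+δ: 0.39·k^(0.39−1) = 0.116. Solving, k_gold = (0.39/0.116)^(1/0.61) ≈ 7.2994.
y_gold = 7.2994^0.39 ≈ 2.1711, c_gold = y_gold − 0.116·k_gold ≈ 1.3244.
Gain: Δc = 1.3244 − 1.0018 ≈ 0.3226.

Δc ≈ 0.323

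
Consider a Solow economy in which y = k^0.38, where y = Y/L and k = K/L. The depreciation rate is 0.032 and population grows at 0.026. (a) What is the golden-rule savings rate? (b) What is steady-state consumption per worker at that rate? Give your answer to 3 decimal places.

n + δ = 0.026 + 0.032 = 0.058.
For Cobb-Douglas, s_gold equals capital's share: s_gold = 0.38.
Setting f'(k) = n+δ gives 0.38·k^(0.38−1) = 0.058, hence k_gold = (0.38/0.058)^(1/0.62) ≈ 20.7349.
y_gold = 20.7349^0.38 ≈ 3.1648; c_gold = (1−0.38)·y_gold ≈ 1.9622.

(a) s_gold = 0.380; (b) c_gold ≈ 1.962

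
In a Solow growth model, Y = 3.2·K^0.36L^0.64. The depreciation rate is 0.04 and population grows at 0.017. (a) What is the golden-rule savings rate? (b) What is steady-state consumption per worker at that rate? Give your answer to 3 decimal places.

(a) s_gold = 0.360; (b) c_gold ≈ 11.110

Capital per worker breaks even when investment replaces (n + δ)·k; here n + δ = 0.057.
For Cobb-Douglas, s_gold equals capital's share: s_gold = 0.36.
At the golden rule the marginal product of capital equals n+δ: 0.36·3.2·k^(0.36−1) = 0.057. Solving, k_gold = (0.36·3.2/0.057)^(1/0.64) ≈ 109.6390.
y_gold = 3.2·109.6390^0.36 ≈ 17.3595; c_gold = (1−0.36)·y_gold ≈ 11.1101.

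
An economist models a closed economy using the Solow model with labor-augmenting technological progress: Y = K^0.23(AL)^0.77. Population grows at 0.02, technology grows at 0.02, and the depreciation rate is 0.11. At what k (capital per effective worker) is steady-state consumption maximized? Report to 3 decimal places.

Break-even investment rate: n + g + δ = 0.02 + 0.02 + 0.11 = 0.15.
Golden rule sets MPK = n+g+δ: 0.23·k^(0.23−1) = 0.15, so k_gold = (0.23/0.15)^(1/0.77) ≈ 1.7422.

k_gold ≈ 1.742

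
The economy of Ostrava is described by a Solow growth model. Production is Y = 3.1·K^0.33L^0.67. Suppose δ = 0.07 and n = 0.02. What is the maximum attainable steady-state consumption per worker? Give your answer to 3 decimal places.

Capital per worker breaks even when investment replaces (n + δ)·k; here n + δ = 0.09.
Setting f'(k) = n+δ gives 0.33·3.1·k^(0.33−1) = 0.09, hence k_gold = (0.33·3.1/0.09)^(1/0.67) ≈ 37.6333.
y_gold = 3.1·37.6333^0.33 ≈ 10.2636.
c_gold = y_gold − (n+δ)·k_gold = 10.2636 − 0.09·37.6333 ≈ 6.8766.

c_gold ≈ 6.877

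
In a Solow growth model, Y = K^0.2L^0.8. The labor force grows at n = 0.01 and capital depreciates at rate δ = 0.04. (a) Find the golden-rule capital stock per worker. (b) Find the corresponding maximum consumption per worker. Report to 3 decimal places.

(a) k_gold ≈ 5.657; (b) c_gold ≈ 1.131

n + δ = 0.01 + 0.04 = 0.05.
Golden rule sets MPK = n+δ: 0.2·k^(0.2−1) = 0.05, so k_gold = (0.2/0.05)^(1/0.8) ≈ 5.6569.
y_gold = 5.6569^0.2 ≈ 1.4142; c_gold = y_gold − 0.05·k_gold ≈ 1.1314.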